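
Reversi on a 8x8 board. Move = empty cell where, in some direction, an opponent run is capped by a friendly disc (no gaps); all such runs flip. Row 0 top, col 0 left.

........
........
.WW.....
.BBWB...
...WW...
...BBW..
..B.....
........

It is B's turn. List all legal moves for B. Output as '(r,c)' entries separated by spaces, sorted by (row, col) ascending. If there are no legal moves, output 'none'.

Answer: (1,0) (1,1) (1,2) (1,3) (2,3) (3,5) (5,2) (5,6)

Derivation:
(1,0): flips 1 -> legal
(1,1): flips 1 -> legal
(1,2): flips 1 -> legal
(1,3): flips 1 -> legal
(2,0): no bracket -> illegal
(2,3): flips 2 -> legal
(2,4): no bracket -> illegal
(3,0): no bracket -> illegal
(3,5): flips 1 -> legal
(4,2): no bracket -> illegal
(4,5): no bracket -> illegal
(4,6): no bracket -> illegal
(5,2): flips 1 -> legal
(5,6): flips 1 -> legal
(6,4): no bracket -> illegal
(6,5): no bracket -> illegal
(6,6): no bracket -> illegal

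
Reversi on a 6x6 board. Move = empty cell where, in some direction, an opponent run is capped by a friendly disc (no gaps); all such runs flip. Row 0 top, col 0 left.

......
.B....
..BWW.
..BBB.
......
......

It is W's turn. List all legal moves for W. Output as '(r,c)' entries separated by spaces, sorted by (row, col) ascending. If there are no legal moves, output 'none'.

Answer: (2,1) (4,1) (4,2) (4,3) (4,4) (4,5)

Derivation:
(0,0): no bracket -> illegal
(0,1): no bracket -> illegal
(0,2): no bracket -> illegal
(1,0): no bracket -> illegal
(1,2): no bracket -> illegal
(1,3): no bracket -> illegal
(2,0): no bracket -> illegal
(2,1): flips 1 -> legal
(2,5): no bracket -> illegal
(3,1): no bracket -> illegal
(3,5): no bracket -> illegal
(4,1): flips 1 -> legal
(4,2): flips 1 -> legal
(4,3): flips 1 -> legal
(4,4): flips 1 -> legal
(4,5): flips 1 -> legal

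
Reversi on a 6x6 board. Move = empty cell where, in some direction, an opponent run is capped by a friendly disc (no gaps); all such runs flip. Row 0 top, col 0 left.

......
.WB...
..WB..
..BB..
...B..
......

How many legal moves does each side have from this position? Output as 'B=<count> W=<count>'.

-- B to move --
(0,0): flips 2 -> legal
(0,1): no bracket -> illegal
(0,2): no bracket -> illegal
(1,0): flips 1 -> legal
(1,3): no bracket -> illegal
(2,0): no bracket -> illegal
(2,1): flips 1 -> legal
(3,1): no bracket -> illegal
B mobility = 3
-- W to move --
(0,1): no bracket -> illegal
(0,2): flips 1 -> legal
(0,3): no bracket -> illegal
(1,3): flips 1 -> legal
(1,4): no bracket -> illegal
(2,1): no bracket -> illegal
(2,4): flips 1 -> legal
(3,1): no bracket -> illegal
(3,4): no bracket -> illegal
(4,1): no bracket -> illegal
(4,2): flips 1 -> legal
(4,4): flips 1 -> legal
(5,2): no bracket -> illegal
(5,3): no bracket -> illegal
(5,4): no bracket -> illegal
W mobility = 5

Answer: B=3 W=5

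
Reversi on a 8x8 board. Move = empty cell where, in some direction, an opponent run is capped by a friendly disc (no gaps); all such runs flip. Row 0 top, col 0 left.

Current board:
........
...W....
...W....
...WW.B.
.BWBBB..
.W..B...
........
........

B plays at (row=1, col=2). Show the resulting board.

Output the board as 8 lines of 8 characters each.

Place B at (1,2); scan 8 dirs for brackets.
Dir NW: first cell '.' (not opp) -> no flip
Dir N: first cell '.' (not opp) -> no flip
Dir NE: first cell '.' (not opp) -> no flip
Dir W: first cell '.' (not opp) -> no flip
Dir E: opp run (1,3), next='.' -> no flip
Dir SW: first cell '.' (not opp) -> no flip
Dir S: first cell '.' (not opp) -> no flip
Dir SE: opp run (2,3) (3,4) capped by B -> flip
All flips: (2,3) (3,4)

Answer: ........
..BW....
...B....
...WB.B.
.BWBBB..
.W..B...
........
........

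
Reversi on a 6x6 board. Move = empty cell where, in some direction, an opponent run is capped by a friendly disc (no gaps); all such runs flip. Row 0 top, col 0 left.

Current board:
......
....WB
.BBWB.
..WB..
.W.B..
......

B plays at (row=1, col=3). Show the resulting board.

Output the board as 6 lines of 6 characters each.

Answer: ......
...BBB
.BBBB.
..WB..
.W.B..
......

Derivation:
Place B at (1,3); scan 8 dirs for brackets.
Dir NW: first cell '.' (not opp) -> no flip
Dir N: first cell '.' (not opp) -> no flip
Dir NE: first cell '.' (not opp) -> no flip
Dir W: first cell '.' (not opp) -> no flip
Dir E: opp run (1,4) capped by B -> flip
Dir SW: first cell 'B' (not opp) -> no flip
Dir S: opp run (2,3) capped by B -> flip
Dir SE: first cell 'B' (not opp) -> no flip
All flips: (1,4) (2,3)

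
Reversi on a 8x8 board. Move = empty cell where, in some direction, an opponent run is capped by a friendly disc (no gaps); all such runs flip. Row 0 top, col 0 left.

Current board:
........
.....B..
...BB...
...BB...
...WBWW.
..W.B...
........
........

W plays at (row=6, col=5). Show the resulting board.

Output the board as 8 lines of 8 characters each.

Place W at (6,5); scan 8 dirs for brackets.
Dir NW: opp run (5,4) capped by W -> flip
Dir N: first cell '.' (not opp) -> no flip
Dir NE: first cell '.' (not opp) -> no flip
Dir W: first cell '.' (not opp) -> no flip
Dir E: first cell '.' (not opp) -> no flip
Dir SW: first cell '.' (not opp) -> no flip
Dir S: first cell '.' (not opp) -> no flip
Dir SE: first cell '.' (not opp) -> no flip
All flips: (5,4)

Answer: ........
.....B..
...BB...
...BB...
...WBWW.
..W.W...
.....W..
........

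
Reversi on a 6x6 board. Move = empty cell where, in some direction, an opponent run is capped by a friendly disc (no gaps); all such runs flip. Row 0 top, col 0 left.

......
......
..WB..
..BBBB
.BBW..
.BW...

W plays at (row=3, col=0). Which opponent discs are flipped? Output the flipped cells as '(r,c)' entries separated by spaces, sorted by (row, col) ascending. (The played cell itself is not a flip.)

Answer: (4,1)

Derivation:
Dir NW: edge -> no flip
Dir N: first cell '.' (not opp) -> no flip
Dir NE: first cell '.' (not opp) -> no flip
Dir W: edge -> no flip
Dir E: first cell '.' (not opp) -> no flip
Dir SW: edge -> no flip
Dir S: first cell '.' (not opp) -> no flip
Dir SE: opp run (4,1) capped by W -> flip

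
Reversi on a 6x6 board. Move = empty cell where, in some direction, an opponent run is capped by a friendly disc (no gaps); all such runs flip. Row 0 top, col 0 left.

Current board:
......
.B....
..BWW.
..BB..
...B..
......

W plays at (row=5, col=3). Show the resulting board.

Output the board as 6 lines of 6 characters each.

Place W at (5,3); scan 8 dirs for brackets.
Dir NW: first cell '.' (not opp) -> no flip
Dir N: opp run (4,3) (3,3) capped by W -> flip
Dir NE: first cell '.' (not opp) -> no flip
Dir W: first cell '.' (not opp) -> no flip
Dir E: first cell '.' (not opp) -> no flip
Dir SW: edge -> no flip
Dir S: edge -> no flip
Dir SE: edge -> no flip
All flips: (3,3) (4,3)

Answer: ......
.B....
..BWW.
..BW..
...W..
...W..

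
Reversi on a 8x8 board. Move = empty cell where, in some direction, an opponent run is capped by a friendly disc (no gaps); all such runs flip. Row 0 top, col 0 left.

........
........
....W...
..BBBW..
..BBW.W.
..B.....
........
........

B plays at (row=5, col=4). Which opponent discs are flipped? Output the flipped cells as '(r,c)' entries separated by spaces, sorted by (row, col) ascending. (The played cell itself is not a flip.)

Answer: (4,4)

Derivation:
Dir NW: first cell 'B' (not opp) -> no flip
Dir N: opp run (4,4) capped by B -> flip
Dir NE: first cell '.' (not opp) -> no flip
Dir W: first cell '.' (not opp) -> no flip
Dir E: first cell '.' (not opp) -> no flip
Dir SW: first cell '.' (not opp) -> no flip
Dir S: first cell '.' (not opp) -> no flip
Dir SE: first cell '.' (not opp) -> no flip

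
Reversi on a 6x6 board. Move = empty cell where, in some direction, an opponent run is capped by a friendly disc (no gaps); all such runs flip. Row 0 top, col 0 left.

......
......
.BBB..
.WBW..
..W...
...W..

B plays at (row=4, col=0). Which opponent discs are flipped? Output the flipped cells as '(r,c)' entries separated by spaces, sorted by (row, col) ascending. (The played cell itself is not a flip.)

Dir NW: edge -> no flip
Dir N: first cell '.' (not opp) -> no flip
Dir NE: opp run (3,1) capped by B -> flip
Dir W: edge -> no flip
Dir E: first cell '.' (not opp) -> no flip
Dir SW: edge -> no flip
Dir S: first cell '.' (not opp) -> no flip
Dir SE: first cell '.' (not opp) -> no flip

Answer: (3,1)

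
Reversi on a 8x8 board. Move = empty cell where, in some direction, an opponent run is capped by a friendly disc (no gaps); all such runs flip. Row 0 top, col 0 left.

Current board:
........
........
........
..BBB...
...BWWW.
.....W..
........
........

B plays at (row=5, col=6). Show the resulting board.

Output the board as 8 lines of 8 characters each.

Place B at (5,6); scan 8 dirs for brackets.
Dir NW: opp run (4,5) capped by B -> flip
Dir N: opp run (4,6), next='.' -> no flip
Dir NE: first cell '.' (not opp) -> no flip
Dir W: opp run (5,5), next='.' -> no flip
Dir E: first cell '.' (not opp) -> no flip
Dir SW: first cell '.' (not opp) -> no flip
Dir S: first cell '.' (not opp) -> no flip
Dir SE: first cell '.' (not opp) -> no flip
All flips: (4,5)

Answer: ........
........
........
..BBB...
...BWBW.
.....WB.
........
........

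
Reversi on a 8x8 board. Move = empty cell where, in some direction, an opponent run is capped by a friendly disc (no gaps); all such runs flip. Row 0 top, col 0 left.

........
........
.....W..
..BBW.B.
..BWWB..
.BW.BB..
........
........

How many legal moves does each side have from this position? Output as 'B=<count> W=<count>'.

-- B to move --
(1,4): flips 1 -> legal
(1,5): no bracket -> illegal
(1,6): no bracket -> illegal
(2,3): flips 1 -> legal
(2,4): flips 2 -> legal
(2,6): no bracket -> illegal
(3,5): flips 1 -> legal
(4,1): no bracket -> illegal
(5,3): flips 2 -> legal
(6,1): no bracket -> illegal
(6,2): flips 1 -> legal
(6,3): no bracket -> illegal
B mobility = 6
-- W to move --
(2,1): flips 1 -> legal
(2,2): flips 3 -> legal
(2,3): flips 1 -> legal
(2,4): no bracket -> illegal
(2,6): no bracket -> illegal
(2,7): no bracket -> illegal
(3,1): flips 2 -> legal
(3,5): no bracket -> illegal
(3,7): no bracket -> illegal
(4,0): no bracket -> illegal
(4,1): flips 1 -> legal
(4,6): flips 1 -> legal
(4,7): flips 1 -> legal
(5,0): flips 1 -> legal
(5,3): no bracket -> illegal
(5,6): flips 1 -> legal
(6,0): no bracket -> illegal
(6,1): no bracket -> illegal
(6,2): no bracket -> illegal
(6,3): no bracket -> illegal
(6,4): flips 1 -> legal
(6,5): flips 1 -> legal
(6,6): flips 1 -> legal
W mobility = 12

Answer: B=6 W=12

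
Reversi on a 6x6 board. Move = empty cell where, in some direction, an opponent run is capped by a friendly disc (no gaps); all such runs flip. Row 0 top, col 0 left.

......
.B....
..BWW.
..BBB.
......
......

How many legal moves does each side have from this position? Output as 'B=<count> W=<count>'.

Answer: B=5 W=6

Derivation:
-- B to move --
(1,2): flips 1 -> legal
(1,3): flips 1 -> legal
(1,4): flips 2 -> legal
(1,5): flips 1 -> legal
(2,5): flips 2 -> legal
(3,5): no bracket -> illegal
B mobility = 5
-- W to move --
(0,0): no bracket -> illegal
(0,1): no bracket -> illegal
(0,2): no bracket -> illegal
(1,0): no bracket -> illegal
(1,2): no bracket -> illegal
(1,3): no bracket -> illegal
(2,0): no bracket -> illegal
(2,1): flips 1 -> legal
(2,5): no bracket -> illegal
(3,1): no bracket -> illegal
(3,5): no bracket -> illegal
(4,1): flips 1 -> legal
(4,2): flips 1 -> legal
(4,3): flips 1 -> legal
(4,4): flips 1 -> legal
(4,5): flips 1 -> legal
W mobility = 6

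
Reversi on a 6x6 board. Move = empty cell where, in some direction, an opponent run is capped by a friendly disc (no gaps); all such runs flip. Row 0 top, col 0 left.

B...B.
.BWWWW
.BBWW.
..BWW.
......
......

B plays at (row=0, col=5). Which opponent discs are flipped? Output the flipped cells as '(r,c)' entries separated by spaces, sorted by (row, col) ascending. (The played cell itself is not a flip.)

Answer: (1,4) (2,3)

Derivation:
Dir NW: edge -> no flip
Dir N: edge -> no flip
Dir NE: edge -> no flip
Dir W: first cell 'B' (not opp) -> no flip
Dir E: edge -> no flip
Dir SW: opp run (1,4) (2,3) capped by B -> flip
Dir S: opp run (1,5), next='.' -> no flip
Dir SE: edge -> no flip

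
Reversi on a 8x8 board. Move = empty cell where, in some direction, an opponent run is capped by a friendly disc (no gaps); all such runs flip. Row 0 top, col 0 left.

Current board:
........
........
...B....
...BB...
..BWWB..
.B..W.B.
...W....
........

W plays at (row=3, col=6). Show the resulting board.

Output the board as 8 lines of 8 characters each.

Place W at (3,6); scan 8 dirs for brackets.
Dir NW: first cell '.' (not opp) -> no flip
Dir N: first cell '.' (not opp) -> no flip
Dir NE: first cell '.' (not opp) -> no flip
Dir W: first cell '.' (not opp) -> no flip
Dir E: first cell '.' (not opp) -> no flip
Dir SW: opp run (4,5) capped by W -> flip
Dir S: first cell '.' (not opp) -> no flip
Dir SE: first cell '.' (not opp) -> no flip
All flips: (4,5)

Answer: ........
........
...B....
...BB.W.
..BWWW..
.B..W.B.
...W....
........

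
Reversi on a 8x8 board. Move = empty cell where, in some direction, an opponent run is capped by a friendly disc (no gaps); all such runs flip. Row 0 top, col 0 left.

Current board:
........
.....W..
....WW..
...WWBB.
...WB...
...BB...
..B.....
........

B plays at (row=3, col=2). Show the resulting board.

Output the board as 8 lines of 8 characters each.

Answer: ........
.....W..
....WW..
..BBBBB.
...BB...
...BB...
..B.....
........

Derivation:
Place B at (3,2); scan 8 dirs for brackets.
Dir NW: first cell '.' (not opp) -> no flip
Dir N: first cell '.' (not opp) -> no flip
Dir NE: first cell '.' (not opp) -> no flip
Dir W: first cell '.' (not opp) -> no flip
Dir E: opp run (3,3) (3,4) capped by B -> flip
Dir SW: first cell '.' (not opp) -> no flip
Dir S: first cell '.' (not opp) -> no flip
Dir SE: opp run (4,3) capped by B -> flip
All flips: (3,3) (3,4) (4,3)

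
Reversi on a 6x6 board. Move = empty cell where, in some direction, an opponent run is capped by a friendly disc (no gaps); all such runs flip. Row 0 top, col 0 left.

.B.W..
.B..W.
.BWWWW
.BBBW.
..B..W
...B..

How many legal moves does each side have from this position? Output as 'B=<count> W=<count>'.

Answer: B=5 W=9

Derivation:
-- B to move --
(0,2): no bracket -> illegal
(0,4): no bracket -> illegal
(0,5): flips 2 -> legal
(1,2): flips 1 -> legal
(1,3): flips 2 -> legal
(1,5): flips 1 -> legal
(3,5): flips 1 -> legal
(4,3): no bracket -> illegal
(4,4): no bracket -> illegal
(5,4): no bracket -> illegal
(5,5): no bracket -> illegal
B mobility = 5
-- W to move --
(0,0): flips 1 -> legal
(0,2): no bracket -> illegal
(1,0): no bracket -> illegal
(1,2): no bracket -> illegal
(2,0): flips 1 -> legal
(3,0): flips 3 -> legal
(4,0): flips 1 -> legal
(4,1): flips 1 -> legal
(4,3): flips 1 -> legal
(4,4): flips 1 -> legal
(5,1): flips 2 -> legal
(5,2): flips 2 -> legal
(5,4): no bracket -> illegal
W mobility = 9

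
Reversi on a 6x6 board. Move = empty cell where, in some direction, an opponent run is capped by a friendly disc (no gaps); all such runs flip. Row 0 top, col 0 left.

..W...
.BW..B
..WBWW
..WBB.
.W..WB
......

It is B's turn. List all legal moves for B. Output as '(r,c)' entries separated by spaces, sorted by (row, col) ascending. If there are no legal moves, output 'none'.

Answer: (0,1) (1,3) (1,4) (2,1) (3,1) (3,5) (4,3) (5,0) (5,4) (5,5)

Derivation:
(0,1): flips 1 -> legal
(0,3): no bracket -> illegal
(1,3): flips 1 -> legal
(1,4): flips 1 -> legal
(2,1): flips 1 -> legal
(3,0): no bracket -> illegal
(3,1): flips 1 -> legal
(3,5): flips 1 -> legal
(4,0): no bracket -> illegal
(4,2): no bracket -> illegal
(4,3): flips 1 -> legal
(5,0): flips 2 -> legal
(5,1): no bracket -> illegal
(5,2): no bracket -> illegal
(5,3): no bracket -> illegal
(5,4): flips 1 -> legal
(5,5): flips 1 -> legal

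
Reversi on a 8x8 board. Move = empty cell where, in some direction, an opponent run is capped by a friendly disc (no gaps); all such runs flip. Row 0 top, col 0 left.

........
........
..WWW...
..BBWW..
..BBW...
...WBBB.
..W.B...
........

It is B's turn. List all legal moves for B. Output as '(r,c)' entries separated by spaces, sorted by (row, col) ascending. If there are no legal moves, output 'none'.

Answer: (1,1) (1,2) (1,3) (1,4) (1,5) (2,5) (3,6) (4,5) (5,2) (6,3)

Derivation:
(1,1): flips 1 -> legal
(1,2): flips 1 -> legal
(1,3): flips 1 -> legal
(1,4): flips 4 -> legal
(1,5): flips 1 -> legal
(2,1): no bracket -> illegal
(2,5): flips 1 -> legal
(2,6): no bracket -> illegal
(3,1): no bracket -> illegal
(3,6): flips 2 -> legal
(4,5): flips 1 -> legal
(4,6): no bracket -> illegal
(5,1): no bracket -> illegal
(5,2): flips 1 -> legal
(6,1): no bracket -> illegal
(6,3): flips 1 -> legal
(7,1): no bracket -> illegal
(7,2): no bracket -> illegal
(7,3): no bracket -> illegal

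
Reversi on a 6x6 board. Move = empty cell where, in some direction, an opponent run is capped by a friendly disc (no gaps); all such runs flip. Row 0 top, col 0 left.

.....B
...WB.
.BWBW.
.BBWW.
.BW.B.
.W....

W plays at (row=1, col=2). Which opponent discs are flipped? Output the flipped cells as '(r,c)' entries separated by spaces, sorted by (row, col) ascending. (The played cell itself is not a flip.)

Answer: (2,3)

Derivation:
Dir NW: first cell '.' (not opp) -> no flip
Dir N: first cell '.' (not opp) -> no flip
Dir NE: first cell '.' (not opp) -> no flip
Dir W: first cell '.' (not opp) -> no flip
Dir E: first cell 'W' (not opp) -> no flip
Dir SW: opp run (2,1), next='.' -> no flip
Dir S: first cell 'W' (not opp) -> no flip
Dir SE: opp run (2,3) capped by W -> flip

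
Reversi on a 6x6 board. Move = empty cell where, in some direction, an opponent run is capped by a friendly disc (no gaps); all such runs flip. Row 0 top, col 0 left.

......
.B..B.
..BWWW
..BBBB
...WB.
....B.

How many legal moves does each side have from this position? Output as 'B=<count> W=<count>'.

-- B to move --
(1,2): flips 1 -> legal
(1,3): flips 2 -> legal
(1,5): flips 2 -> legal
(4,2): flips 1 -> legal
(5,2): flips 1 -> legal
(5,3): flips 1 -> legal
B mobility = 6
-- W to move --
(0,0): no bracket -> illegal
(0,1): no bracket -> illegal
(0,2): no bracket -> illegal
(0,3): flips 1 -> legal
(0,4): flips 1 -> legal
(0,5): flips 1 -> legal
(1,0): no bracket -> illegal
(1,2): no bracket -> illegal
(1,3): no bracket -> illegal
(1,5): no bracket -> illegal
(2,0): no bracket -> illegal
(2,1): flips 2 -> legal
(3,1): no bracket -> illegal
(4,1): flips 1 -> legal
(4,2): flips 1 -> legal
(4,5): flips 3 -> legal
(5,3): no bracket -> illegal
(5,5): no bracket -> illegal
W mobility = 7

Answer: B=6 W=7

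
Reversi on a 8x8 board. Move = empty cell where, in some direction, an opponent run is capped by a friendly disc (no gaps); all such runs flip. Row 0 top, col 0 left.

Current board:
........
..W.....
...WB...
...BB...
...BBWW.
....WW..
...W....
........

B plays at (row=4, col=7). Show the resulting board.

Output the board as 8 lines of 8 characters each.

Answer: ........
..W.....
...WB...
...BB...
...BBBBB
....WW..
...W....
........

Derivation:
Place B at (4,7); scan 8 dirs for brackets.
Dir NW: first cell '.' (not opp) -> no flip
Dir N: first cell '.' (not opp) -> no flip
Dir NE: edge -> no flip
Dir W: opp run (4,6) (4,5) capped by B -> flip
Dir E: edge -> no flip
Dir SW: first cell '.' (not opp) -> no flip
Dir S: first cell '.' (not opp) -> no flip
Dir SE: edge -> no flip
All flips: (4,5) (4,6)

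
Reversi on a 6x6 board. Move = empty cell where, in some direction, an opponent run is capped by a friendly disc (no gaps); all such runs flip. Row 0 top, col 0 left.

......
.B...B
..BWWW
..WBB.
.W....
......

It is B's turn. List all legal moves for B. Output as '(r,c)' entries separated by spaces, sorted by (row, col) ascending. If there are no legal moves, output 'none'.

Answer: (1,2) (1,3) (1,4) (3,1) (3,5) (4,2)

Derivation:
(1,2): flips 1 -> legal
(1,3): flips 1 -> legal
(1,4): flips 1 -> legal
(2,1): no bracket -> illegal
(3,0): no bracket -> illegal
(3,1): flips 1 -> legal
(3,5): flips 1 -> legal
(4,0): no bracket -> illegal
(4,2): flips 1 -> legal
(4,3): no bracket -> illegal
(5,0): no bracket -> illegal
(5,1): no bracket -> illegal
(5,2): no bracket -> illegal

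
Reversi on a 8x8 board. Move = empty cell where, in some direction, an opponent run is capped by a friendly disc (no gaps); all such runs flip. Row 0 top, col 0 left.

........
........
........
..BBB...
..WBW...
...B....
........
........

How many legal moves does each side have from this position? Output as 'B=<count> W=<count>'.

Answer: B=8 W=4

Derivation:
-- B to move --
(3,1): flips 1 -> legal
(3,5): flips 1 -> legal
(4,1): flips 1 -> legal
(4,5): flips 1 -> legal
(5,1): flips 1 -> legal
(5,2): flips 1 -> legal
(5,4): flips 1 -> legal
(5,5): flips 1 -> legal
B mobility = 8
-- W to move --
(2,1): no bracket -> illegal
(2,2): flips 2 -> legal
(2,3): no bracket -> illegal
(2,4): flips 2 -> legal
(2,5): no bracket -> illegal
(3,1): no bracket -> illegal
(3,5): no bracket -> illegal
(4,1): no bracket -> illegal
(4,5): no bracket -> illegal
(5,2): no bracket -> illegal
(5,4): no bracket -> illegal
(6,2): flips 1 -> legal
(6,3): no bracket -> illegal
(6,4): flips 1 -> legal
W mobility = 4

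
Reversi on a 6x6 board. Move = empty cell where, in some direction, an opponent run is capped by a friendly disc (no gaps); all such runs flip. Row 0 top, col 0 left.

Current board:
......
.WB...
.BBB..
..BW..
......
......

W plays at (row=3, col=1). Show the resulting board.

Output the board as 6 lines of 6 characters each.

Answer: ......
.WB...
.WBB..
.WWW..
......
......

Derivation:
Place W at (3,1); scan 8 dirs for brackets.
Dir NW: first cell '.' (not opp) -> no flip
Dir N: opp run (2,1) capped by W -> flip
Dir NE: opp run (2,2), next='.' -> no flip
Dir W: first cell '.' (not opp) -> no flip
Dir E: opp run (3,2) capped by W -> flip
Dir SW: first cell '.' (not opp) -> no flip
Dir S: first cell '.' (not opp) -> no flip
Dir SE: first cell '.' (not opp) -> no flip
All flips: (2,1) (3,2)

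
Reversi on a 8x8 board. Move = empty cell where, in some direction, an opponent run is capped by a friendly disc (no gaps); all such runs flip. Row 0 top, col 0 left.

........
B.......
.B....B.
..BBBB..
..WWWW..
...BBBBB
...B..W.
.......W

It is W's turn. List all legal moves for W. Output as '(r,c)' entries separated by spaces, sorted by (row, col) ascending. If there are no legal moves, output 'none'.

(0,0): no bracket -> illegal
(0,1): no bracket -> illegal
(1,1): no bracket -> illegal
(1,2): no bracket -> illegal
(1,5): no bracket -> illegal
(1,6): no bracket -> illegal
(1,7): flips 2 -> legal
(2,0): no bracket -> illegal
(2,2): flips 2 -> legal
(2,3): flips 2 -> legal
(2,4): flips 2 -> legal
(2,5): flips 2 -> legal
(2,7): no bracket -> illegal
(3,0): no bracket -> illegal
(3,1): no bracket -> illegal
(3,6): no bracket -> illegal
(3,7): no bracket -> illegal
(4,1): no bracket -> illegal
(4,6): flips 1 -> legal
(4,7): no bracket -> illegal
(5,2): no bracket -> illegal
(6,2): flips 1 -> legal
(6,4): flips 2 -> legal
(6,5): flips 2 -> legal
(6,7): flips 1 -> legal
(7,2): flips 2 -> legal
(7,3): flips 2 -> legal
(7,4): no bracket -> illegal

Answer: (1,7) (2,2) (2,3) (2,4) (2,5) (4,6) (6,2) (6,4) (6,5) (6,7) (7,2) (7,3)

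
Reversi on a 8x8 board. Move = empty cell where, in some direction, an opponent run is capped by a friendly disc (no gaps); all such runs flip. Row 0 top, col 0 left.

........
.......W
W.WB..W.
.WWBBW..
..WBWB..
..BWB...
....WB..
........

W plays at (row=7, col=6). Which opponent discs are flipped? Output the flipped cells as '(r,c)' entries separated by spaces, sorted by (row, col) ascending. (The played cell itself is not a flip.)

Dir NW: opp run (6,5) (5,4) (4,3) capped by W -> flip
Dir N: first cell '.' (not opp) -> no flip
Dir NE: first cell '.' (not opp) -> no flip
Dir W: first cell '.' (not opp) -> no flip
Dir E: first cell '.' (not opp) -> no flip
Dir SW: edge -> no flip
Dir S: edge -> no flip
Dir SE: edge -> no flip

Answer: (4,3) (5,4) (6,5)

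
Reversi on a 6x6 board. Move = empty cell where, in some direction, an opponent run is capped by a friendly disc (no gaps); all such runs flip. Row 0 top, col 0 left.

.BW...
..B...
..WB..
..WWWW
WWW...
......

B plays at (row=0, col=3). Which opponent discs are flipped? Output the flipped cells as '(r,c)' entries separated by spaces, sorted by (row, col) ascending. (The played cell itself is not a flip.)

Answer: (0,2)

Derivation:
Dir NW: edge -> no flip
Dir N: edge -> no flip
Dir NE: edge -> no flip
Dir W: opp run (0,2) capped by B -> flip
Dir E: first cell '.' (not opp) -> no flip
Dir SW: first cell 'B' (not opp) -> no flip
Dir S: first cell '.' (not opp) -> no flip
Dir SE: first cell '.' (not opp) -> no flip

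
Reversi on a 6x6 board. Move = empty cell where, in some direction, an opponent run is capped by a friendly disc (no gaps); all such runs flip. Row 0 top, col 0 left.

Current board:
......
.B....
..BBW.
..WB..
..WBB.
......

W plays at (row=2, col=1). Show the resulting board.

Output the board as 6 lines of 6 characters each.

Place W at (2,1); scan 8 dirs for brackets.
Dir NW: first cell '.' (not opp) -> no flip
Dir N: opp run (1,1), next='.' -> no flip
Dir NE: first cell '.' (not opp) -> no flip
Dir W: first cell '.' (not opp) -> no flip
Dir E: opp run (2,2) (2,3) capped by W -> flip
Dir SW: first cell '.' (not opp) -> no flip
Dir S: first cell '.' (not opp) -> no flip
Dir SE: first cell 'W' (not opp) -> no flip
All flips: (2,2) (2,3)

Answer: ......
.B....
.WWWW.
..WB..
..WBB.
......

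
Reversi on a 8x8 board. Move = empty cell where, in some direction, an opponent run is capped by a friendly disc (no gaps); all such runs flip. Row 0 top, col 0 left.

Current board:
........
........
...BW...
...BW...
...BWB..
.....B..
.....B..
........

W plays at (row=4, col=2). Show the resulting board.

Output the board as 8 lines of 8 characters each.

Answer: ........
........
...BW...
...WW...
..WWWB..
.....B..
.....B..
........

Derivation:
Place W at (4,2); scan 8 dirs for brackets.
Dir NW: first cell '.' (not opp) -> no flip
Dir N: first cell '.' (not opp) -> no flip
Dir NE: opp run (3,3) capped by W -> flip
Dir W: first cell '.' (not opp) -> no flip
Dir E: opp run (4,3) capped by W -> flip
Dir SW: first cell '.' (not opp) -> no flip
Dir S: first cell '.' (not opp) -> no flip
Dir SE: first cell '.' (not opp) -> no flip
All flips: (3,3) (4,3)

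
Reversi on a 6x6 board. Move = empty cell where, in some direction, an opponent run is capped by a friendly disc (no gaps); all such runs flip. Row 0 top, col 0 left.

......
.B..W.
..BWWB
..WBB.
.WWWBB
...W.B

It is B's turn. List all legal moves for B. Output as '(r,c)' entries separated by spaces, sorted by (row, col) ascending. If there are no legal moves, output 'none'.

(0,3): flips 1 -> legal
(0,4): flips 2 -> legal
(0,5): no bracket -> illegal
(1,2): flips 1 -> legal
(1,3): flips 1 -> legal
(1,5): flips 1 -> legal
(2,1): no bracket -> illegal
(3,0): no bracket -> illegal
(3,1): flips 1 -> legal
(3,5): no bracket -> illegal
(4,0): flips 3 -> legal
(5,0): no bracket -> illegal
(5,1): flips 1 -> legal
(5,2): flips 3 -> legal
(5,4): no bracket -> illegal

Answer: (0,3) (0,4) (1,2) (1,3) (1,5) (3,1) (4,0) (5,1) (5,2)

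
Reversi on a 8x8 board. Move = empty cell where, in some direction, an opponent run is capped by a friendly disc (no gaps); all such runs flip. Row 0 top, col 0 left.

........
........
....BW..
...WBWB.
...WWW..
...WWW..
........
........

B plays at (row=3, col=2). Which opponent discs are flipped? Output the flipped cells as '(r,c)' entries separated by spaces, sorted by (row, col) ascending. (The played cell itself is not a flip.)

Dir NW: first cell '.' (not opp) -> no flip
Dir N: first cell '.' (not opp) -> no flip
Dir NE: first cell '.' (not opp) -> no flip
Dir W: first cell '.' (not opp) -> no flip
Dir E: opp run (3,3) capped by B -> flip
Dir SW: first cell '.' (not opp) -> no flip
Dir S: first cell '.' (not opp) -> no flip
Dir SE: opp run (4,3) (5,4), next='.' -> no flip

Answer: (3,3)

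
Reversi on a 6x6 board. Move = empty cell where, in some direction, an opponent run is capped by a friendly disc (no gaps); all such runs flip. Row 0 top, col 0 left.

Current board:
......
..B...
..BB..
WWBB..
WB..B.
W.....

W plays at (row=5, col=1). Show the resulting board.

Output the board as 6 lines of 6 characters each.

Place W at (5,1); scan 8 dirs for brackets.
Dir NW: first cell 'W' (not opp) -> no flip
Dir N: opp run (4,1) capped by W -> flip
Dir NE: first cell '.' (not opp) -> no flip
Dir W: first cell 'W' (not opp) -> no flip
Dir E: first cell '.' (not opp) -> no flip
Dir SW: edge -> no flip
Dir S: edge -> no flip
Dir SE: edge -> no flip
All flips: (4,1)

Answer: ......
..B...
..BB..
WWBB..
WW..B.
WW....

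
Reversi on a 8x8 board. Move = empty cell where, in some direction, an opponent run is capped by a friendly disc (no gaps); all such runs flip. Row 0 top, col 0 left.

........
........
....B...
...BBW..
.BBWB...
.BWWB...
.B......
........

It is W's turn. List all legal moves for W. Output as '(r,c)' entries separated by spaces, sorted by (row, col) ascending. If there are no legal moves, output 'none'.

(1,3): flips 1 -> legal
(1,4): no bracket -> illegal
(1,5): no bracket -> illegal
(2,2): no bracket -> illegal
(2,3): flips 1 -> legal
(2,5): flips 1 -> legal
(3,0): flips 1 -> legal
(3,1): flips 1 -> legal
(3,2): flips 3 -> legal
(4,0): flips 2 -> legal
(4,5): flips 1 -> legal
(5,0): flips 1 -> legal
(5,5): flips 1 -> legal
(6,0): no bracket -> illegal
(6,2): no bracket -> illegal
(6,3): no bracket -> illegal
(6,4): no bracket -> illegal
(6,5): flips 1 -> legal
(7,0): flips 1 -> legal
(7,1): no bracket -> illegal
(7,2): no bracket -> illegal

Answer: (1,3) (2,3) (2,5) (3,0) (3,1) (3,2) (4,0) (4,5) (5,0) (5,5) (6,5) (7,0)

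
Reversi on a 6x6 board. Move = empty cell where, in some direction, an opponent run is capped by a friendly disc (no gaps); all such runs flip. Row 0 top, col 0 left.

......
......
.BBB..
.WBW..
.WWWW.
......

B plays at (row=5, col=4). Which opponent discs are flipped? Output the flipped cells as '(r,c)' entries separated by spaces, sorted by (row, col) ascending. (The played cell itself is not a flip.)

Dir NW: opp run (4,3) capped by B -> flip
Dir N: opp run (4,4), next='.' -> no flip
Dir NE: first cell '.' (not opp) -> no flip
Dir W: first cell '.' (not opp) -> no flip
Dir E: first cell '.' (not opp) -> no flip
Dir SW: edge -> no flip
Dir S: edge -> no flip
Dir SE: edge -> no flip

Answer: (4,3)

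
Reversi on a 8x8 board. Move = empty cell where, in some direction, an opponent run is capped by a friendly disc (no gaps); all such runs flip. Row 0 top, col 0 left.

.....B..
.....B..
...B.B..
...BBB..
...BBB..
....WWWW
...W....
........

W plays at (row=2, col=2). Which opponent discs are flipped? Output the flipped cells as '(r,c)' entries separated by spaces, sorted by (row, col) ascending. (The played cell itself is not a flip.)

Dir NW: first cell '.' (not opp) -> no flip
Dir N: first cell '.' (not opp) -> no flip
Dir NE: first cell '.' (not opp) -> no flip
Dir W: first cell '.' (not opp) -> no flip
Dir E: opp run (2,3), next='.' -> no flip
Dir SW: first cell '.' (not opp) -> no flip
Dir S: first cell '.' (not opp) -> no flip
Dir SE: opp run (3,3) (4,4) capped by W -> flip

Answer: (3,3) (4,4)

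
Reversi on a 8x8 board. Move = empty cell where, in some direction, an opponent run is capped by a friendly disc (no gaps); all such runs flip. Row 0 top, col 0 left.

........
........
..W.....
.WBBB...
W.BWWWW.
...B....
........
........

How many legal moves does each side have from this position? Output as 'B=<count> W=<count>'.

-- B to move --
(1,1): flips 1 -> legal
(1,2): flips 1 -> legal
(1,3): no bracket -> illegal
(2,0): flips 1 -> legal
(2,1): no bracket -> illegal
(2,3): no bracket -> illegal
(3,0): flips 1 -> legal
(3,5): flips 1 -> legal
(3,6): no bracket -> illegal
(3,7): no bracket -> illegal
(4,1): no bracket -> illegal
(4,7): flips 4 -> legal
(5,0): no bracket -> illegal
(5,1): no bracket -> illegal
(5,2): flips 1 -> legal
(5,4): flips 2 -> legal
(5,5): flips 1 -> legal
(5,6): flips 1 -> legal
(5,7): no bracket -> illegal
B mobility = 10
-- W to move --
(2,1): flips 1 -> legal
(2,3): flips 2 -> legal
(2,4): flips 1 -> legal
(2,5): flips 1 -> legal
(3,5): flips 3 -> legal
(4,1): flips 1 -> legal
(5,1): no bracket -> illegal
(5,2): flips 2 -> legal
(5,4): no bracket -> illegal
(6,2): flips 1 -> legal
(6,3): flips 1 -> legal
(6,4): flips 2 -> legal
W mobility = 10

Answer: B=10 W=10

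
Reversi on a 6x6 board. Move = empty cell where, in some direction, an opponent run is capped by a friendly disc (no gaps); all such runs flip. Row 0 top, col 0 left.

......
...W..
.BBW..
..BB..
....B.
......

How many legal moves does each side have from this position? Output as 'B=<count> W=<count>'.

Answer: B=4 W=4

Derivation:
-- B to move --
(0,2): no bracket -> illegal
(0,3): flips 2 -> legal
(0,4): flips 1 -> legal
(1,2): no bracket -> illegal
(1,4): flips 1 -> legal
(2,4): flips 1 -> legal
(3,4): no bracket -> illegal
B mobility = 4
-- W to move --
(1,0): no bracket -> illegal
(1,1): no bracket -> illegal
(1,2): no bracket -> illegal
(2,0): flips 2 -> legal
(2,4): no bracket -> illegal
(3,0): no bracket -> illegal
(3,1): flips 1 -> legal
(3,4): no bracket -> illegal
(3,5): no bracket -> illegal
(4,1): flips 1 -> legal
(4,2): no bracket -> illegal
(4,3): flips 1 -> legal
(4,5): no bracket -> illegal
(5,3): no bracket -> illegal
(5,4): no bracket -> illegal
(5,5): no bracket -> illegal
W mobility = 4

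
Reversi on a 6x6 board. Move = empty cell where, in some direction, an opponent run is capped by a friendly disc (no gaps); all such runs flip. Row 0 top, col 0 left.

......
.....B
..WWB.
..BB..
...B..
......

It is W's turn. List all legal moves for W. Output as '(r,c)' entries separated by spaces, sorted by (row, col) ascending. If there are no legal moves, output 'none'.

Answer: (2,5) (4,1) (4,2) (4,4) (5,3)

Derivation:
(0,4): no bracket -> illegal
(0,5): no bracket -> illegal
(1,3): no bracket -> illegal
(1,4): no bracket -> illegal
(2,1): no bracket -> illegal
(2,5): flips 1 -> legal
(3,1): no bracket -> illegal
(3,4): no bracket -> illegal
(3,5): no bracket -> illegal
(4,1): flips 1 -> legal
(4,2): flips 1 -> legal
(4,4): flips 1 -> legal
(5,2): no bracket -> illegal
(5,3): flips 2 -> legal
(5,4): no bracket -> illegal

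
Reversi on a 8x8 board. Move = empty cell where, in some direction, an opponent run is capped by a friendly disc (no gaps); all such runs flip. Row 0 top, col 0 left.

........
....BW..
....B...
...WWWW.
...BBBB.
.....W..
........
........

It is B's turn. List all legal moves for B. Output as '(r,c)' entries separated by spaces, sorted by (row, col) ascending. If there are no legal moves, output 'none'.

Answer: (0,6) (1,6) (2,2) (2,3) (2,5) (2,6) (2,7) (4,2) (6,4) (6,5) (6,6)

Derivation:
(0,4): no bracket -> illegal
(0,5): no bracket -> illegal
(0,6): flips 1 -> legal
(1,6): flips 1 -> legal
(2,2): flips 1 -> legal
(2,3): flips 2 -> legal
(2,5): flips 2 -> legal
(2,6): flips 2 -> legal
(2,7): flips 1 -> legal
(3,2): no bracket -> illegal
(3,7): no bracket -> illegal
(4,2): flips 1 -> legal
(4,7): no bracket -> illegal
(5,4): no bracket -> illegal
(5,6): no bracket -> illegal
(6,4): flips 1 -> legal
(6,5): flips 1 -> legal
(6,6): flips 1 -> legal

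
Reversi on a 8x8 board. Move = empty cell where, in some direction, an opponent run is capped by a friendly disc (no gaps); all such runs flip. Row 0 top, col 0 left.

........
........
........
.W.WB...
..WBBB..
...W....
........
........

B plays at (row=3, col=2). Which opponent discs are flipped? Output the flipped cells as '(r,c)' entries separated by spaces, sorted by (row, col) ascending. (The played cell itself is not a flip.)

Answer: (3,3)

Derivation:
Dir NW: first cell '.' (not opp) -> no flip
Dir N: first cell '.' (not opp) -> no flip
Dir NE: first cell '.' (not opp) -> no flip
Dir W: opp run (3,1), next='.' -> no flip
Dir E: opp run (3,3) capped by B -> flip
Dir SW: first cell '.' (not opp) -> no flip
Dir S: opp run (4,2), next='.' -> no flip
Dir SE: first cell 'B' (not opp) -> no flip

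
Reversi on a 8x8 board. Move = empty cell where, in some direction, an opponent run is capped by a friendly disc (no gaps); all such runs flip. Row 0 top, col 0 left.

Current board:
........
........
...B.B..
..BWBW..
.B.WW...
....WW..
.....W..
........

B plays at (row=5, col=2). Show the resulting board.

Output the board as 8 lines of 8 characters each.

Place B at (5,2); scan 8 dirs for brackets.
Dir NW: first cell 'B' (not opp) -> no flip
Dir N: first cell '.' (not opp) -> no flip
Dir NE: opp run (4,3) capped by B -> flip
Dir W: first cell '.' (not opp) -> no flip
Dir E: first cell '.' (not opp) -> no flip
Dir SW: first cell '.' (not opp) -> no flip
Dir S: first cell '.' (not opp) -> no flip
Dir SE: first cell '.' (not opp) -> no flip
All flips: (4,3)

Answer: ........
........
...B.B..
..BWBW..
.B.BW...
..B.WW..
.....W..
........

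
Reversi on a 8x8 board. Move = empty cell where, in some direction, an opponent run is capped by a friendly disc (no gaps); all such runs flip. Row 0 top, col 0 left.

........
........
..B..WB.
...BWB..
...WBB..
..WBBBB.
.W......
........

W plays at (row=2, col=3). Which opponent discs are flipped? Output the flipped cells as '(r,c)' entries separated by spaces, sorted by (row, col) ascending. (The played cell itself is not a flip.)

Dir NW: first cell '.' (not opp) -> no flip
Dir N: first cell '.' (not opp) -> no flip
Dir NE: first cell '.' (not opp) -> no flip
Dir W: opp run (2,2), next='.' -> no flip
Dir E: first cell '.' (not opp) -> no flip
Dir SW: first cell '.' (not opp) -> no flip
Dir S: opp run (3,3) capped by W -> flip
Dir SE: first cell 'W' (not opp) -> no flip

Answer: (3,3)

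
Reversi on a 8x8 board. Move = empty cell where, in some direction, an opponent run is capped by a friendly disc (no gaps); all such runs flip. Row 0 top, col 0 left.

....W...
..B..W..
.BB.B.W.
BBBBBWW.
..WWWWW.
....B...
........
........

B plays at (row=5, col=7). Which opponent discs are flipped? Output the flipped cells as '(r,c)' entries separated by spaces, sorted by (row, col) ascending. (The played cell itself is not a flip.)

Dir NW: opp run (4,6) (3,5) capped by B -> flip
Dir N: first cell '.' (not opp) -> no flip
Dir NE: edge -> no flip
Dir W: first cell '.' (not opp) -> no flip
Dir E: edge -> no flip
Dir SW: first cell '.' (not opp) -> no flip
Dir S: first cell '.' (not opp) -> no flip
Dir SE: edge -> no flip

Answer: (3,5) (4,6)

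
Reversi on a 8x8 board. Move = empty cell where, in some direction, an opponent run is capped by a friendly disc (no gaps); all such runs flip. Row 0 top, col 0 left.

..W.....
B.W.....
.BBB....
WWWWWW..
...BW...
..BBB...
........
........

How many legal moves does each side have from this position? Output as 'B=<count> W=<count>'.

-- B to move --
(0,1): flips 1 -> legal
(0,3): flips 1 -> legal
(1,1): no bracket -> illegal
(1,3): no bracket -> illegal
(2,0): no bracket -> illegal
(2,4): flips 2 -> legal
(2,5): flips 1 -> legal
(2,6): flips 2 -> legal
(3,6): no bracket -> illegal
(4,0): flips 1 -> legal
(4,1): flips 2 -> legal
(4,2): flips 1 -> legal
(4,5): flips 2 -> legal
(4,6): no bracket -> illegal
(5,5): flips 2 -> legal
B mobility = 10
-- W to move --
(0,0): no bracket -> illegal
(0,1): no bracket -> illegal
(1,1): flips 2 -> legal
(1,3): flips 2 -> legal
(1,4): flips 1 -> legal
(2,0): no bracket -> illegal
(2,4): no bracket -> illegal
(4,1): no bracket -> illegal
(4,2): flips 1 -> legal
(4,5): no bracket -> illegal
(5,1): no bracket -> illegal
(5,5): no bracket -> illegal
(6,1): flips 2 -> legal
(6,2): flips 1 -> legal
(6,3): flips 2 -> legal
(6,4): flips 1 -> legal
(6,5): flips 2 -> legal
W mobility = 9

Answer: B=10 W=9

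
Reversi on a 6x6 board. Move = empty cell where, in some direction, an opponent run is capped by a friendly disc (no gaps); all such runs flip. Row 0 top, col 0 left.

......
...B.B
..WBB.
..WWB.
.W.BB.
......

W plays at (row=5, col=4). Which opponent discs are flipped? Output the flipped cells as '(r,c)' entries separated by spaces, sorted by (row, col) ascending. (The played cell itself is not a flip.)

Answer: (4,3)

Derivation:
Dir NW: opp run (4,3) capped by W -> flip
Dir N: opp run (4,4) (3,4) (2,4), next='.' -> no flip
Dir NE: first cell '.' (not opp) -> no flip
Dir W: first cell '.' (not opp) -> no flip
Dir E: first cell '.' (not opp) -> no flip
Dir SW: edge -> no flip
Dir S: edge -> no flip
Dir SE: edge -> no flip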